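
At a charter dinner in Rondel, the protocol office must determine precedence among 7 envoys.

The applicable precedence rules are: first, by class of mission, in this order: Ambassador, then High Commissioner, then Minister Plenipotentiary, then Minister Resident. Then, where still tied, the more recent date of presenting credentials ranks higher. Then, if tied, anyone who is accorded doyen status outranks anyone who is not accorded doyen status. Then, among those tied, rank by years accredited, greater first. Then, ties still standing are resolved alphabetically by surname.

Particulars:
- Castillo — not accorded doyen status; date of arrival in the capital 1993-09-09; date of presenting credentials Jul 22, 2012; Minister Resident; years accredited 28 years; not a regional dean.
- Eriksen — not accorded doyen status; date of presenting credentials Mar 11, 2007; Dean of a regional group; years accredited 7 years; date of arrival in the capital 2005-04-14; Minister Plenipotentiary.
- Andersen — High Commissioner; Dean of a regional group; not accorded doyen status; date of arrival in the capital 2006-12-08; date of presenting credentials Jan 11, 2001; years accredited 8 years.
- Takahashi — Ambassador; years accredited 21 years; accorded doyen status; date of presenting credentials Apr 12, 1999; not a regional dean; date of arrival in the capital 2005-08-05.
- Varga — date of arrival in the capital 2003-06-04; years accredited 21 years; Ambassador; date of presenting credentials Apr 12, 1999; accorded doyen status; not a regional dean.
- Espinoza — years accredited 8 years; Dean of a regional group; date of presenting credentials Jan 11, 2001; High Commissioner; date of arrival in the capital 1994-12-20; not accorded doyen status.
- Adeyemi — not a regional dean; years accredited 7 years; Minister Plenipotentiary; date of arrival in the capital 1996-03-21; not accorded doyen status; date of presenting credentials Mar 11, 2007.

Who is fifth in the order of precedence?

Adeyemi

By class of mission: Takahashi and Varga (Ambassador); then Andersen and Espinoza (High Commissioner); then Adeyemi and Eriksen (Minister Plenipotentiary); then Castillo (Minister Resident).
Takahashi and Varga both have date of presenting credentials Apr 12, 1999, so the next rule applies.
Takahashi and Varga are each accorded doyen status, so the next rule applies.
Takahashi and Varga both have years accredited 21 years, so the next rule applies.
Among Takahashi and Varga, alphabetically by surname: Takahashi before Varga.
Andersen and Espinoza both have date of presenting credentials Jan 11, 2001, so the next rule applies.
Andersen and Espinoza are each not accorded doyen status, so the next rule applies.
Andersen and Espinoza both have years accredited 8 years, so the next rule applies.
Among Andersen and Espinoza, alphabetically by surname: Andersen before Espinoza.
Adeyemi and Eriksen both have date of presenting credentials Mar 11, 2007, so the next rule applies.
Adeyemi and Eriksen are each not accorded doyen status, so the next rule applies.
Adeyemi and Eriksen both have years accredited 7 years, so the next rule applies.
Among Adeyemi and Eriksen, alphabetically by surname: Adeyemi before Eriksen.
Order: Takahashi, Varga, Andersen, Espinoza, Adeyemi, Eriksen, Castillo.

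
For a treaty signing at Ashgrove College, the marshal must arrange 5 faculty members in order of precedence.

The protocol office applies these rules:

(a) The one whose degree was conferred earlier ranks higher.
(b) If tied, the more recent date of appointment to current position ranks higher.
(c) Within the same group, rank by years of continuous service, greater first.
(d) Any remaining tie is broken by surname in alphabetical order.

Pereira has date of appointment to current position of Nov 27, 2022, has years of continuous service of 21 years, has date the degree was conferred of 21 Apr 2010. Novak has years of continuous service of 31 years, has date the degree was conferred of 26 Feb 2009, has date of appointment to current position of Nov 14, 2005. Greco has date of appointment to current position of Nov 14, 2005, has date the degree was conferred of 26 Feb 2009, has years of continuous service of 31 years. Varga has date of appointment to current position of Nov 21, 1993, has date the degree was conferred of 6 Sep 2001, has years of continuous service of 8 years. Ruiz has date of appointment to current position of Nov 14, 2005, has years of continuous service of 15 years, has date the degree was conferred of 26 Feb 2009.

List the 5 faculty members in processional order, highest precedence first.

Varga, Greco, Novak, Ruiz, Pereira

By date the degree was conferred (earlier first): Varga (6 Sep 2001); then Greco, Novak and Ruiz (each 26 Feb 2009); then Pereira (21 Apr 2010).
Greco, Novak and Ruiz all have date of appointment to current position Nov 14, 2005, so the next rule applies.
Among Greco, Novak and Ruiz, by years of continuous service (higher first): Greco and Novak (31 years) before Ruiz (15 years).
Among Greco and Novak, alphabetically by surname: Greco before Novak.
Full order: Varga, Greco, Novak, Ruiz, Pereira.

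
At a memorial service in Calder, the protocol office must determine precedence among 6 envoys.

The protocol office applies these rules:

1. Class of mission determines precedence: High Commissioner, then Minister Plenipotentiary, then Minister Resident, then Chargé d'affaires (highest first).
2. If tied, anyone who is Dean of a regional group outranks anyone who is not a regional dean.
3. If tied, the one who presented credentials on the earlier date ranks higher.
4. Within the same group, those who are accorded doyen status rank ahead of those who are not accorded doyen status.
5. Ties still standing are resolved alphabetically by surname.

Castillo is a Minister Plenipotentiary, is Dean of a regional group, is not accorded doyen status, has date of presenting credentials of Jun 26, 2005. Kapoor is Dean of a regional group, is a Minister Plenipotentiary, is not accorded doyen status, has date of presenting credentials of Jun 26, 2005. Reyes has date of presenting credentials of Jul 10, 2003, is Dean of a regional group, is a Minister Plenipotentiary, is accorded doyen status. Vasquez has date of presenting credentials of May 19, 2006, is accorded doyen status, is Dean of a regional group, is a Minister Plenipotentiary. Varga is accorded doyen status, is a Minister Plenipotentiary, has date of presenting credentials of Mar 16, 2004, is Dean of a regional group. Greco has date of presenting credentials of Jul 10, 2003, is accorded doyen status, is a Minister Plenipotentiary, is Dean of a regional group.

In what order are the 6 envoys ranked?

By class of mission: Greco, Reyes, Varga, Castillo, Kapoor and Vasquez (Minister Plenipotentiary).
Greco, Reyes, Varga, Castillo, Kapoor and Vasquez are each Dean of a regional group, so the next rule applies.
Among Greco, Reyes, Varga, Castillo, Kapoor and Vasquez, by date of presenting credentials (earlier first): Greco and Reyes (Jul 10, 2003) before Varga (Mar 16, 2004) before Castillo and Kapoor (Jun 26, 2005) before Vasquez (May 19, 2006).
Greco and Reyes are each accorded doyen status, so the next rule applies.
Among Greco and Reyes, alphabetically by surname: Greco before Reyes.
Castillo and Kapoor are each not accorded doyen status, so the next rule applies.
Among Castillo and Kapoor, alphabetically by surname: Castillo before Kapoor.
Full order: Greco, Reyes, Varga, Castillo, Kapoor, Vasquez.

Greco, Reyes, Varga, Castillo, Kapoor, Vasquez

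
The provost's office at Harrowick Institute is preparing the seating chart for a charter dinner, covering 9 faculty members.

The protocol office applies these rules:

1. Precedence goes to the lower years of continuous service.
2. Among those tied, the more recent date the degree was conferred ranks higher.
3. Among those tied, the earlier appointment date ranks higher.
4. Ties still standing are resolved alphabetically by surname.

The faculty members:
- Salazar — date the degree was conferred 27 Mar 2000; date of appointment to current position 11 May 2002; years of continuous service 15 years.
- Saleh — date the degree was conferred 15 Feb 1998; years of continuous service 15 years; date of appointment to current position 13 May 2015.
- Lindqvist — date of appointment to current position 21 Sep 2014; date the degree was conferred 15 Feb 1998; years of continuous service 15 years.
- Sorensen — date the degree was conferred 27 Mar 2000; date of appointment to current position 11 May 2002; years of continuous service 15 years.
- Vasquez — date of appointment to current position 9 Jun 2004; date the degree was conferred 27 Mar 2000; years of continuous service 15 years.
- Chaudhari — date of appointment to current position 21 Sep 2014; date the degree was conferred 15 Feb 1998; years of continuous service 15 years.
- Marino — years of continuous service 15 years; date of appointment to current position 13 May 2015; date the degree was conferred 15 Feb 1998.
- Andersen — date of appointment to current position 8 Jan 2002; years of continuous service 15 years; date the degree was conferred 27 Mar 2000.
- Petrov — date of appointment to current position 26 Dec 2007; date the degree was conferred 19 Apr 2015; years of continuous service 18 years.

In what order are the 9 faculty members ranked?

By years of continuous service (lower first): Andersen, Salazar, Sorensen, Vasquez, Chaudhari, Lindqvist, Marino and Saleh (each 15 years); then Petrov (18 years).
Among Andersen, Salazar, Sorensen, Vasquez, Chaudhari, Lindqvist, Marino and Saleh, by date the degree was conferred (later first): Andersen, Salazar, Sorensen and Vasquez (27 Mar 2000) before Chaudhari, Lindqvist, Marino and Saleh (15 Feb 1998).
Among Andersen, Salazar, Sorensen and Vasquez, by date of appointment to current position (earlier first): Andersen (8 Jan 2002) before Salazar and Sorensen (11 May 2002) before Vasquez (9 Jun 2004).
Among Salazar and Sorensen, alphabetically by surname: Salazar before Sorensen.
Among Chaudhari, Lindqvist, Marino and Saleh, by date of appointment to current position (earlier first): Chaudhari and Lindqvist (21 Sep 2014) before Marino and Saleh (13 May 2015).
Among Chaudhari and Lindqvist, alphabetically by surname: Chaudhari before Lindqvist.
Among Marino and Saleh, alphabetically by surname: Marino before Saleh.
Full order: Andersen, Salazar, Sorensen, Vasquez, Chaudhari, Lindqvist, Marino, Saleh, Petrov.

Andersen, Salazar, Sorensen, Vasquez, Chaudhari, Lindqvist, Marino, Saleh, Petrov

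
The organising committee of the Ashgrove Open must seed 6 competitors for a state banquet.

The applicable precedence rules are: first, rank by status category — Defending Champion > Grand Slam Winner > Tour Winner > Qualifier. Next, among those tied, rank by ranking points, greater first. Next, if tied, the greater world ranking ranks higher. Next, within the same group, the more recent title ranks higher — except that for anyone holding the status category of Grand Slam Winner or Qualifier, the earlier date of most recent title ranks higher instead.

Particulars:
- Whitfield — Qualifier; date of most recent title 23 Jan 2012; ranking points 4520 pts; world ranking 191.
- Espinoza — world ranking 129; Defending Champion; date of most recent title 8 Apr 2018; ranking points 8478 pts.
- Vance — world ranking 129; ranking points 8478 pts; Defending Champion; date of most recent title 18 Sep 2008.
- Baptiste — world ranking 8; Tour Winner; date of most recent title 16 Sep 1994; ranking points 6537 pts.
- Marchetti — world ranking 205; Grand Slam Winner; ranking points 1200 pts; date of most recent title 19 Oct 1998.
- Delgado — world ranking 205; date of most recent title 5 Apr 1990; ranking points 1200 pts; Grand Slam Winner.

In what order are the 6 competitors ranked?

Espinoza, Vance, Delgado, Marchetti, Baptiste, Whitfield

By status category: Espinoza and Vance (Defending Champion); then Delgado and Marchetti (Grand Slam Winner); then Baptiste (Tour Winner); then Whitfield (Qualifier).
Espinoza and Vance both have ranking points 8478 pts, so the next rule applies.
Espinoza and Vance both have world ranking 129, so the next rule applies.
Among Espinoza and Vance, by date of most recent title (later first): Espinoza (8 Apr 2018) before Vance (18 Sep 2008).
Delgado and Marchetti both have ranking points 1200 pts, so the next rule applies.
Delgado and Marchetti both have world ranking 205, so the next rule applies.
Among Delgado and Marchetti, by date of most recent title (earlier first) (reversed rule for this group): Delgado (5 Apr 1990) before Marchetti (19 Oct 1998).
Full order: Espinoza, Vance, Delgado, Marchetti, Baptiste, Whitfield.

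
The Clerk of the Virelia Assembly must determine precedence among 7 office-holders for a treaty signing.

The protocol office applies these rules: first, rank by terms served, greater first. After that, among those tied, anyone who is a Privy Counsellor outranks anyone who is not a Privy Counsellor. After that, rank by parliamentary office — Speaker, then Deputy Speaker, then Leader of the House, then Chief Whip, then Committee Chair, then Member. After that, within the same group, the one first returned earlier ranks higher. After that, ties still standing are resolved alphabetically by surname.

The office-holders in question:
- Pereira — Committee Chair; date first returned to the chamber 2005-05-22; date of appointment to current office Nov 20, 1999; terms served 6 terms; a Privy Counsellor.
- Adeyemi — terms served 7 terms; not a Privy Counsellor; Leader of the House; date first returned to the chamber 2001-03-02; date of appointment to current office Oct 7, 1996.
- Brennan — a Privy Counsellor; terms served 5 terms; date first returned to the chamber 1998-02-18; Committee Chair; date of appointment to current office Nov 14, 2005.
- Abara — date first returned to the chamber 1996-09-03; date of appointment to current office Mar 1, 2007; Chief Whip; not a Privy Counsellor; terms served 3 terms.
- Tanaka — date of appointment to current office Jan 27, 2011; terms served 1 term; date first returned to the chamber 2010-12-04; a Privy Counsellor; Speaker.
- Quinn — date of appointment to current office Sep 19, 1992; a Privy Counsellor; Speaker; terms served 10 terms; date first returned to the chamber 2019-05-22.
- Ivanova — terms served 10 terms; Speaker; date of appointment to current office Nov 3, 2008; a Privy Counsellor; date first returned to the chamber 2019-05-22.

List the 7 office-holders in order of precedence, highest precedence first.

Ivanova, Quinn, Adeyemi, Pereira, Brennan, Abara, Tanaka

By terms served (higher first): Ivanova and Quinn (both 10 terms); then Adeyemi (7 terms); then Pereira (6 terms); then Brennan (5 terms); then Abara (3 terms); then Tanaka (1 term).
Ivanova and Quinn are each a Privy Counsellor, so the next rule applies.
Ivanova and Quinn are each Speaker, so the next rule applies.
Ivanova and Quinn both have date first returned to the chamber 2019-05-22, so the next rule applies.
Among Ivanova and Quinn, alphabetically by surname: Ivanova before Quinn.
Full order: Ivanova, Quinn, Adeyemi, Pereira, Brennan, Abara, Tanaka.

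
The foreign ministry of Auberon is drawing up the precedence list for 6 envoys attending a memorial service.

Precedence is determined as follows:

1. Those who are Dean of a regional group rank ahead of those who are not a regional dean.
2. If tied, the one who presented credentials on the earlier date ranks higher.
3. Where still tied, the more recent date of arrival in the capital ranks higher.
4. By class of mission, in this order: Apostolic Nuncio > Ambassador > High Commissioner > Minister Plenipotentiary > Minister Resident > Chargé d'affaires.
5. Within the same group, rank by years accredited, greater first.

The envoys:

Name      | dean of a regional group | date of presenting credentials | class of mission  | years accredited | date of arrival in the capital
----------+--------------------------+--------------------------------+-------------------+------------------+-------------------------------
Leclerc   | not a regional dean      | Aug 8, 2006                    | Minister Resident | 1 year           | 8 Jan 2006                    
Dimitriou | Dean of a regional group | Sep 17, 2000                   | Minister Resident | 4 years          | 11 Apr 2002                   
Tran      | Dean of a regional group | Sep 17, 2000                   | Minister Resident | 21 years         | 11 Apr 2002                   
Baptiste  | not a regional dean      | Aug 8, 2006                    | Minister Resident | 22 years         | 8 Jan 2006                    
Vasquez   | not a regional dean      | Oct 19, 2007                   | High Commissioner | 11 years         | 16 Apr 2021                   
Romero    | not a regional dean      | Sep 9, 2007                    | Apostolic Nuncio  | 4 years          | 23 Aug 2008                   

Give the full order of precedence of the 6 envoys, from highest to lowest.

By the first rule: Tran and Dimitriou (both Dean of a regional group); then Baptiste, Leclerc, Romero and Vasquez (each not a regional dean).
Tran and Dimitriou both have date of presenting credentials Sep 17, 2000, so the next rule applies.
Tran and Dimitriou both have date of arrival in the capital 11 Apr 2002, so the next rule applies.
Tran and Dimitriou are each Minister Resident, so the next rule applies.
Among Tran and Dimitriou, by years accredited (higher first): Tran (21 years) before Dimitriou (4 years).
Among Baptiste, Leclerc, Romero and Vasquez, by date of presenting credentials (earlier first): Baptiste and Leclerc (Aug 8, 2006) before Romero (Sep 9, 2007) before Vasquez (Oct 19, 2007).
Baptiste and Leclerc both have date of arrival in the capital 8 Jan 2006, so the next rule applies.
Baptiste and Leclerc are each Minister Resident, so the next rule applies.
Among Baptiste and Leclerc, by years accredited (higher first): Baptiste (22 years) before Leclerc (1 year).
Full order: Tran, Dimitriou, Baptiste, Leclerc, Romero, Vasquez.

Tran, Dimitriou, Baptiste, Leclerc, Romero, Vasquez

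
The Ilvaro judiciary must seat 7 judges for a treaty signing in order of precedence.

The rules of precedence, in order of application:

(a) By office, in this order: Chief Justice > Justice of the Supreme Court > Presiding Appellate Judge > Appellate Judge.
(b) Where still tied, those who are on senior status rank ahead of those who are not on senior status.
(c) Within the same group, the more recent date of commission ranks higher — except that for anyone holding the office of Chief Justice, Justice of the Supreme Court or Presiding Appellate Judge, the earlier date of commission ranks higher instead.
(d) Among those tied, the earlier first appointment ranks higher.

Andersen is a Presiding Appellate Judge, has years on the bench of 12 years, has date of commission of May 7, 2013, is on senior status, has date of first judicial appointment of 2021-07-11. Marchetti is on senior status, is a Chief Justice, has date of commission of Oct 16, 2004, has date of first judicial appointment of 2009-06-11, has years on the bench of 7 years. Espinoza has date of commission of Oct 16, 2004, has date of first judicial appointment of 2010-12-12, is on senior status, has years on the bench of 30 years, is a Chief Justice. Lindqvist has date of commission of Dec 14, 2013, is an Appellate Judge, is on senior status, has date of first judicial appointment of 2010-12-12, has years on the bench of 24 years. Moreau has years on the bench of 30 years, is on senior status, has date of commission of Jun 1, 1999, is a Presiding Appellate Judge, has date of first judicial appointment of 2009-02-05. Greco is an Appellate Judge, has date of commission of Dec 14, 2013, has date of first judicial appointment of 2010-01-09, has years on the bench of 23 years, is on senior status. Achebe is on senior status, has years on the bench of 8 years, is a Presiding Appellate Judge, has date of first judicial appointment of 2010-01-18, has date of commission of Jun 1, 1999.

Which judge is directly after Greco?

Lindqvist

By office: Marchetti and Espinoza (Chief Justice); then Moreau, Achebe and Andersen (Presiding Appellate Judge); then Greco and Lindqvist (Appellate Judge).
Marchetti and Espinoza are each on senior status, so the next rule applies.
Marchetti and Espinoza both have date of commission Oct 16, 2004, so the next rule applies.
Among Marchetti and Espinoza, by date of first judicial appointment (earlier first): Marchetti (2009-06-11) before Espinoza (2010-12-12).
Moreau, Achebe and Andersen are each on senior status, so the next rule applies.
Among Moreau, Achebe and Andersen, by date of commission (earlier first) (reversed rule for this group): Moreau and Achebe (Jun 1, 1999) before Andersen (May 7, 2013).
Among Moreau and Achebe, by date of first judicial appointment (earlier first): Moreau (2009-02-05) before Achebe (2010-01-18).
Greco and Lindqvist are each on senior status, so the next rule applies.
Greco and Lindqvist both have date of commission Dec 14, 2013, so the next rule applies.
Among Greco and Lindqvist, by date of first judicial appointment (earlier first): Greco (2010-01-09) before Lindqvist (2010-12-12).
Order: Marchetti, Espinoza, Moreau, Achebe, Andersen, Greco, Lindqvist.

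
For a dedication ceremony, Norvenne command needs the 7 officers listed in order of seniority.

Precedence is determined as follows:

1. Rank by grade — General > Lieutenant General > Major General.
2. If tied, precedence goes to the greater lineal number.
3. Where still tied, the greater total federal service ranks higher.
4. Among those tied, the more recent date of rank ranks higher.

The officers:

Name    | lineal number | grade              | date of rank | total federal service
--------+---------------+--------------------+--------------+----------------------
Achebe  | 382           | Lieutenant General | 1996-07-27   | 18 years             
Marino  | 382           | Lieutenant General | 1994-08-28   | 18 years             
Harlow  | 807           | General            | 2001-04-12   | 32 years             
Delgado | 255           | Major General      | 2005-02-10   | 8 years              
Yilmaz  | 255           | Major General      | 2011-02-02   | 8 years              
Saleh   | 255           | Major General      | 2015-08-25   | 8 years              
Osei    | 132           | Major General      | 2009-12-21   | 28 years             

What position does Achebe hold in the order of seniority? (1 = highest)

By grade: Harlow (General); then Achebe and Marino (Lieutenant General); then Saleh, Yilmaz, Delgado and Osei (Major General).
Achebe and Marino both have lineal number 382, so the next rule applies.
Achebe and Marino both have total federal service 18 years, so the next rule applies.
Among Achebe and Marino, by date of rank (later first): Achebe (1996-07-27) before Marino (1994-08-28).
Among Saleh, Yilmaz, Delgado and Osei, by lineal number (higher first): Saleh, Yilmaz and Delgado (255) before Osei (132).
Saleh, Yilmaz and Delgado all have total federal service 8 years, so the next rule applies.
Among Saleh, Yilmaz and Delgado, by date of rank (later first): Saleh (2015-08-25) before Yilmaz (2011-02-02) before Delgado (2005-02-10).
Order: Harlow, Achebe, Marino, Saleh, Yilmaz, Delgado, Osei. So position 2.

2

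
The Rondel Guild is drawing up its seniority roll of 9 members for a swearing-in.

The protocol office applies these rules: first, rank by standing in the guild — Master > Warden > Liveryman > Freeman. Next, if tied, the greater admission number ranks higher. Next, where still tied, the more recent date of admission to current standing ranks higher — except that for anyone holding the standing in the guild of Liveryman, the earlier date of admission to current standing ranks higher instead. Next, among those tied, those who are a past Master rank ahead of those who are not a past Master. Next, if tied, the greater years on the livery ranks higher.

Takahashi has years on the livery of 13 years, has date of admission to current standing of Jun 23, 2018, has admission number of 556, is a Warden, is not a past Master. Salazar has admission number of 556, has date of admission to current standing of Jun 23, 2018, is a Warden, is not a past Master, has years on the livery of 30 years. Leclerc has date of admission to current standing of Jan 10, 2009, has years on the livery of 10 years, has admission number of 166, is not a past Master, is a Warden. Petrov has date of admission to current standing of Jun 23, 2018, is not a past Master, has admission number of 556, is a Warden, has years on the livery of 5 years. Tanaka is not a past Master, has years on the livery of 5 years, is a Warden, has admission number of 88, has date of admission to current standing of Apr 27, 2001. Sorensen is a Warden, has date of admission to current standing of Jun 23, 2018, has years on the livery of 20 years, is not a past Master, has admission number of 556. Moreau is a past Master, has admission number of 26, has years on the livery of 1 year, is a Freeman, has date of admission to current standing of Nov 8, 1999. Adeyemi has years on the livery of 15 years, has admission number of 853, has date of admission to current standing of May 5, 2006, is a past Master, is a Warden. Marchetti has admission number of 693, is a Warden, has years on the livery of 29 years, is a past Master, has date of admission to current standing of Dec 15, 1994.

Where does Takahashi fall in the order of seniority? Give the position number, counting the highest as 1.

5

By standing in the guild: Adeyemi, Marchetti, Salazar, Sorensen, Takahashi, Petrov, Leclerc and Tanaka (Warden); then Moreau (Freeman).
Among Adeyemi, Marchetti, Salazar, Sorensen, Takahashi, Petrov, Leclerc and Tanaka, by admission number (higher first): Adeyemi (853) before Marchetti (693) before Salazar, Sorensen, Takahashi and Petrov (556) before Leclerc (166) before Tanaka (88).
Salazar, Sorensen, Takahashi and Petrov all have date of admission to current standing Jun 23, 2018, so the next rule applies.
Salazar, Sorensen, Takahashi and Petrov are each not a past Master, so the next rule applies.
Among Salazar, Sorensen, Takahashi and Petrov, by years on the livery (higher first): Salazar (30 years) before Sorensen (20 years) before Takahashi (13 years) before Petrov (5 years).
Order: Adeyemi, Marchetti, Salazar, Sorensen, Takahashi, Petrov, Leclerc, Tanaka, Moreau. So position 5.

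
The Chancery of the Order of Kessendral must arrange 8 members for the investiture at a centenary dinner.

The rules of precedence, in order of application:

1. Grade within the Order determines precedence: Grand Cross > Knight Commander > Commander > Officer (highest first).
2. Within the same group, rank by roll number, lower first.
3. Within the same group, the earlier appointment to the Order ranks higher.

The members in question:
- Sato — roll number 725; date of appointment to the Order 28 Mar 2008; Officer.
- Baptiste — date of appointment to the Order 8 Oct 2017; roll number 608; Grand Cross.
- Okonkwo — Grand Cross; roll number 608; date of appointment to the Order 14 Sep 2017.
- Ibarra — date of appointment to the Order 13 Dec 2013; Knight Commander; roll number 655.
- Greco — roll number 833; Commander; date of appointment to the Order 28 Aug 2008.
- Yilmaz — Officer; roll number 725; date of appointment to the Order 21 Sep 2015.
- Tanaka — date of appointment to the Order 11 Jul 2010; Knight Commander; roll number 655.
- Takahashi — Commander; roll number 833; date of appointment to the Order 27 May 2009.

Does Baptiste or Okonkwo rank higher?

Okonkwo

By grade within the Order: Okonkwo and Baptiste (Grand Cross); then Tanaka and Ibarra (Knight Commander); then Greco and Takahashi (Commander); then Sato and Yilmaz (Officer).
Okonkwo and Baptiste both have roll number 608, so the next rule applies.
Among Okonkwo and Baptiste, by date of appointment to the Order (earlier first): Okonkwo (14 Sep 2017) before Baptiste (8 Oct 2017).
Tanaka and Ibarra both have roll number 655, so the next rule applies.
Among Tanaka and Ibarra, by date of appointment to the Order (earlier first): Tanaka (11 Jul 2010) before Ibarra (13 Dec 2013).
Greco and Takahashi both have roll number 833, so the next rule applies.
Among Greco and Takahashi, by date of appointment to the Order (earlier first): Greco (28 Aug 2008) before Takahashi (27 May 2009).
Sato and Yilmaz both have roll number 725, so the next rule applies.
Among Sato and Yilmaz, by date of appointment to the Order (earlier first): Sato (28 Mar 2008) before Yilmaz (21 Sep 2015).
So Okonkwo takes precedence.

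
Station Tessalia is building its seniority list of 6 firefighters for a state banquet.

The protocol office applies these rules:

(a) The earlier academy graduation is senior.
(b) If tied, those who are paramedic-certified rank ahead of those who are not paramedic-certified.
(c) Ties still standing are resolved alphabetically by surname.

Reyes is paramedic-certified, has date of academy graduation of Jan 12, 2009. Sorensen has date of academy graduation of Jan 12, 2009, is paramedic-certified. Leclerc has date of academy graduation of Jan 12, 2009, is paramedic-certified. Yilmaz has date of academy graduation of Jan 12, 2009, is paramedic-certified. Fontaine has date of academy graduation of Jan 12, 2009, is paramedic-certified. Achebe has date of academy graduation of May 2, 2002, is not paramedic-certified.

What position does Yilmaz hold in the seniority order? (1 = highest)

By date of academy graduation (earlier first): Achebe (May 2, 2002); then Fontaine, Leclerc, Reyes, Sorensen and Yilmaz (each Jan 12, 2009).
Fontaine, Leclerc, Reyes, Sorensen and Yilmaz are each paramedic-certified, so the next rule applies.
Among Fontaine, Leclerc, Reyes, Sorensen and Yilmaz, alphabetically by surname: Fontaine before Leclerc before Reyes before Sorensen before Yilmaz.
Order: Achebe, Fontaine, Leclerc, Reyes, Sorensen, Yilmaz. So position 6.

6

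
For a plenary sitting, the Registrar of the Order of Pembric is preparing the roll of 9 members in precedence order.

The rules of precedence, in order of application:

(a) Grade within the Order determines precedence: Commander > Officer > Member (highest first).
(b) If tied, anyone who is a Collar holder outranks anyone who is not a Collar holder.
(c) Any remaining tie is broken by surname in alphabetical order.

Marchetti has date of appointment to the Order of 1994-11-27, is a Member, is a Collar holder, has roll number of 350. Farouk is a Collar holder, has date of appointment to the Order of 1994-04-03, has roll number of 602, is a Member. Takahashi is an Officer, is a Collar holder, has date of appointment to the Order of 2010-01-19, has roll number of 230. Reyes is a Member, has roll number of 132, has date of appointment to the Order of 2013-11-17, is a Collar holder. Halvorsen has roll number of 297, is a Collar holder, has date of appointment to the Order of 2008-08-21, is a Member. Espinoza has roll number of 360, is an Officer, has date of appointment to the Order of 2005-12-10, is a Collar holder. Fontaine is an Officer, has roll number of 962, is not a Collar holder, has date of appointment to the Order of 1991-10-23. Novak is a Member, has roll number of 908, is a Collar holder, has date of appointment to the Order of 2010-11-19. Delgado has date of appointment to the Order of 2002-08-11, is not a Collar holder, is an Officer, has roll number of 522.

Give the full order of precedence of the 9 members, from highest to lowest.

By grade within the Order: Espinoza, Takahashi, Delgado and Fontaine (Officer); then Farouk, Halvorsen, Marchetti, Novak and Reyes (Member).
Among Espinoza, Takahashi, Delgado and Fontaine, a Collar holder before not a Collar holder: Espinoza and Takahashi (a Collar holder) before Delgado and Fontaine (not a Collar holder).
Among Espinoza and Takahashi, alphabetically by surname: Espinoza before Takahashi.
Among Delgado and Fontaine, alphabetically by surname: Delgado before Fontaine.
Farouk, Halvorsen, Marchetti, Novak and Reyes are each a Collar holder, so the next rule applies.
Among Farouk, Halvorsen, Marchetti, Novak and Reyes, alphabetically by surname: Farouk before Halvorsen before Marchetti before Novak before Reyes.
Full order: Espinoza, Takahashi, Delgado, Fontaine, Farouk, Halvorsen, Marchetti, Novak, Reyes.

Espinoza, Takahashi, Delgado, Fontaine, Farouk, Halvorsen, Marchetti, Novak, Reyes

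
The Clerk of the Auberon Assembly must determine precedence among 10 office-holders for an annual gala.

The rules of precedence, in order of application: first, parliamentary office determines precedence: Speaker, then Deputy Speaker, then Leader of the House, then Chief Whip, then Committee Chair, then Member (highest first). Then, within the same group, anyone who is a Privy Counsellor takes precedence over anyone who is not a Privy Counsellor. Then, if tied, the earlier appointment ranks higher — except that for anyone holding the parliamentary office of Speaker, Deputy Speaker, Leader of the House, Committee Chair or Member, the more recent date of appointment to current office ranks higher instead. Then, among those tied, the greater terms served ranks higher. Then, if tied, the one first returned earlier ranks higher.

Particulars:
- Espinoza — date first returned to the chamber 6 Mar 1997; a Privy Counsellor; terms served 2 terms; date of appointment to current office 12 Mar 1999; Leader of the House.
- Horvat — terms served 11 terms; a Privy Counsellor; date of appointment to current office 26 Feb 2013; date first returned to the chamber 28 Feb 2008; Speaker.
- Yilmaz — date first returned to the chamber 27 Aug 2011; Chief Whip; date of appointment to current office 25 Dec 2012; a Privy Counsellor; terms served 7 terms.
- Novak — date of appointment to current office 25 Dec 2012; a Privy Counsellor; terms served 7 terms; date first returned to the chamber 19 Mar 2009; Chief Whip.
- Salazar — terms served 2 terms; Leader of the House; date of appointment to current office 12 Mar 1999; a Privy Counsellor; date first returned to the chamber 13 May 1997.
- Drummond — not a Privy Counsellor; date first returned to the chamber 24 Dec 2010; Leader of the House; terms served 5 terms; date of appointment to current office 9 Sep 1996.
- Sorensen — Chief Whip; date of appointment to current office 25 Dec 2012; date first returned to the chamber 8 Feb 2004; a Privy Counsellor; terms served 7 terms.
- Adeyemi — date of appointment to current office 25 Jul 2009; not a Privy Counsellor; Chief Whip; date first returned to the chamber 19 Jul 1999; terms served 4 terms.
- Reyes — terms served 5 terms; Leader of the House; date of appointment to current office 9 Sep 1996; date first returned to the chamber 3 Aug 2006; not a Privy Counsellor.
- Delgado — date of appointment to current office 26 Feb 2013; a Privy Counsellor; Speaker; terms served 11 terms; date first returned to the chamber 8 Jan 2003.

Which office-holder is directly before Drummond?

By parliamentary office: Delgado and Horvat (Speaker); then Espinoza, Salazar, Reyes and Drummond (Leader of the House); then Sorensen, Novak, Yilmaz and Adeyemi (Chief Whip).
Delgado and Horvat are each a Privy Counsellor, so the next rule applies.
Delgado and Horvat both have date of appointment to current office 26 Feb 2013, so the next rule applies.
Delgado and Horvat both have terms served 11 terms, so the next rule applies.
Among Delgado and Horvat, by date first returned to the chamber (earlier first): Delgado (8 Jan 2003) before Horvat (28 Feb 2008).
Among Espinoza, Salazar, Reyes and Drummond, a Privy Counsellor before not a Privy Counsellor: Espinoza and Salazar (a Privy Counsellor) before Reyes and Drummond (not a Privy Counsellor).
Espinoza and Salazar both have date of appointment to current office 12 Mar 1999, so the next rule applies.
Espinoza and Salazar both have terms served 2 terms, so the next rule applies.
Among Espinoza and Salazar, by date first returned to the chamber (earlier first): Espinoza (6 Mar 1997) before Salazar (13 May 1997).
Reyes and Drummond both have date of appointment to current office 9 Sep 1996, so the next rule applies.
Reyes and Drummond both have terms served 5 terms, so the next rule applies.
Among Reyes and Drummond, by date first returned to the chamber (earlier first): Reyes (3 Aug 2006) before Drummond (24 Dec 2010).
Among Sorensen, Novak, Yilmaz and Adeyemi, a Privy Counsellor before not a Privy Counsellor: Sorensen, Novak and Yilmaz (a Privy Counsellor) before Adeyemi (not a Privy Counsellor).
Sorensen, Novak and Yilmaz all have date of appointment to current office 25 Dec 2012, so the next rule applies.
Sorensen, Novak and Yilmaz all have terms served 7 terms, so the next rule applies.
Among Sorensen, Novak and Yilmaz, by date first returned to the chamber (earlier first): Sorensen (8 Feb 2004) before Novak (19 Mar 2009) before Yilmaz (27 Aug 2011).
Order: Delgado, Horvat, Espinoza, Salazar, Reyes, Drummond, Sorensen, Novak, Yilmaz, Adeyemi.

Reyes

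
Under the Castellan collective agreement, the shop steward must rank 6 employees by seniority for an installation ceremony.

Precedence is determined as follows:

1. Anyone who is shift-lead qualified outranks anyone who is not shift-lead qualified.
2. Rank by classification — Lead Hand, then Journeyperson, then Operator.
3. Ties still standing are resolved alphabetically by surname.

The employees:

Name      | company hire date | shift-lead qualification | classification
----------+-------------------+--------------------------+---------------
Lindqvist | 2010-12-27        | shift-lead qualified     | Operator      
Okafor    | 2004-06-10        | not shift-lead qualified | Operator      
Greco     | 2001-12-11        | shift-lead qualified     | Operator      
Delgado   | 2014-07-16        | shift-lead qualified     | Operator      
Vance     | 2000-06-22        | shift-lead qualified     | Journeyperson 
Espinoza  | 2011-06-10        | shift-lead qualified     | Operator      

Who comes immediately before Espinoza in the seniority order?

By the first rule: Vance, Delgado, Espinoza, Greco and Lindqvist (each shift-lead qualified); then Okafor (not shift-lead qualified).
Among Vance, Delgado, Espinoza, Greco and Lindqvist, by classification: Vance (Journeyperson) before Delgado, Espinoza, Greco and Lindqvist (Operator).
Among Delgado, Espinoza, Greco and Lindqvist, alphabetically by surname: Delgado before Espinoza before Greco before Lindqvist.
Order: Vance, Delgado, Espinoza, Greco, Lindqvist, Okafor.

Delgado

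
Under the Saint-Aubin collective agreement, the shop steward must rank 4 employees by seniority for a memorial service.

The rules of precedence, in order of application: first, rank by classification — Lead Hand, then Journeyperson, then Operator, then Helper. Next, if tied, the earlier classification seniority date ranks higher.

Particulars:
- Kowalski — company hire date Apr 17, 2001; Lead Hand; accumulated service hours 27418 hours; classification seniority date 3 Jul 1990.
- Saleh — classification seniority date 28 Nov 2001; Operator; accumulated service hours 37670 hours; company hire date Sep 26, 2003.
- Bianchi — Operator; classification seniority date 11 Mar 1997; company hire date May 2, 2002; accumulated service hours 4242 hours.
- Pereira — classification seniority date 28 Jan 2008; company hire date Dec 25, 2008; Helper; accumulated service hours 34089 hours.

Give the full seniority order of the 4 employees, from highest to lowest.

Kowalski, Bianchi, Saleh, Pereira

By classification: Kowalski (Lead Hand); then Bianchi and Saleh (Operator); then Pereira (Helper).
Among Bianchi and Saleh, by classification seniority date (earlier first): Bianchi (11 Mar 1997) before Saleh (28 Nov 2001).
Full order: Kowalski, Bianchi, Saleh, Pereira.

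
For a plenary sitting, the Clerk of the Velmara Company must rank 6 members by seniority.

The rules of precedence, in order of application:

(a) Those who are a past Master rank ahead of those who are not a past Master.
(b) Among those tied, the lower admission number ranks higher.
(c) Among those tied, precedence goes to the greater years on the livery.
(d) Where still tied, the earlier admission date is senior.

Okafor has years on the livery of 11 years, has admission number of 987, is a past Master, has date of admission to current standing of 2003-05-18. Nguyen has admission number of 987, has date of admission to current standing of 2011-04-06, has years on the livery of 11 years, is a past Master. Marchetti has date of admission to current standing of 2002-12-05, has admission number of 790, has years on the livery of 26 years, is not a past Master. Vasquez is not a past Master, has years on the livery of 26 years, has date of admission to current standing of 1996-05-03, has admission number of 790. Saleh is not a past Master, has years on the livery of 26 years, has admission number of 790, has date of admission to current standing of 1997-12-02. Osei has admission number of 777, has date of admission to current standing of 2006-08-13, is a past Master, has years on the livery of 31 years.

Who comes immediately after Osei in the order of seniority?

By the first rule: Osei, Okafor and Nguyen (each a past Master); then Vasquez, Saleh and Marchetti (each not a past Master).
Among Osei, Okafor and Nguyen, by admission number (lower first): Osei (777) before Okafor and Nguyen (987).
Okafor and Nguyen both have years on the livery 11 years, so the next rule applies.
Among Okafor and Nguyen, by date of admission to current standing (earlier first): Okafor (2003-05-18) before Nguyen (2011-04-06).
Vasquez, Saleh and Marchetti all have admission number 790, so the next rule applies.
Vasquez, Saleh and Marchetti all have years on the livery 26 years, so the next rule applies.
Among Vasquez, Saleh and Marchetti, by date of admission to current standing (earlier first): Vasquez (1996-05-03) before Saleh (1997-12-02) before Marchetti (2002-12-05).
Order: Osei, Okafor, Nguyen, Vasquez, Saleh, Marchetti.

Okafor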